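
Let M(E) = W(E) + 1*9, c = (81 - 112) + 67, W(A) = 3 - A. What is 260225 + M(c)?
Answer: 260201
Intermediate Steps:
c = 36 (c = -31 + 67 = 36)
M(E) = 12 - E (M(E) = (3 - E) + 1*9 = (3 - E) + 9 = 12 - E)
260225 + M(c) = 260225 + (12 - 1*36) = 260225 + (12 - 36) = 260225 - 24 = 260201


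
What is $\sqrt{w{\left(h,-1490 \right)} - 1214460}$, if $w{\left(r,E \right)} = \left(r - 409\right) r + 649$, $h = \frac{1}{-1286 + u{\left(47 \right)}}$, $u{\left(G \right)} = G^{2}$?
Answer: $\frac{35 i \sqrt{844147893}}{923} \approx 1101.7 i$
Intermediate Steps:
$h = \frac{1}{923}$ ($h = \frac{1}{-1286 + 47^{2}} = \frac{1}{-1286 + 2209} = \frac{1}{923} \approx 0.0010834$)
$w{\left(r,E \right)} = 649 + r \left(-409 + r\right)$ ($w{\left(r,E \right)} = \left(r - 409\right) r + 649 = \left(-409 + r\right) r + 649 = r \left(-409 + r\right) + 649 = 649 + r \left(-409 + r\right)$)
$\sqrt{w{\left(h,-1490 \right)} - 1214460} = \sqrt{\left(649 + \left(\frac{1}{923}\right)^{2} - \frac{409}{923}\right) - 1214460} = \sqrt{\left(649 + \frac{1}{851929} - \frac{409}{923}\right) - 1214460} = \sqrt{\frac{552524415}{851929} - 1214460} = \sqrt{- \frac{1034081168925}{851929}} = \frac{35 i \sqrt{844147893}}{923}$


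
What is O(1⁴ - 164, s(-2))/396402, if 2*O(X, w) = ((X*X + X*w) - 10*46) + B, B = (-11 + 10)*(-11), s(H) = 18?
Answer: 11593/396402 ≈ 0.029246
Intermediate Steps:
B = 11 (B = -1*(-11) = 11)
O(X, w) = -449/2 + X²/2 + X*w/2 (O(X, w) = (((X*X + X*w) - 10*46) + 11)/2 = (((X² + X*w) - 460) + 11)/2 = ((-460 + X² + X*w) + 11)/2 = (-449 + X² + X*w)/2 = -449/2 + X²/2 + X*w/2)
O(1⁴ - 164, s(-2))/396402 = (-449/2 + (1⁴ - 164)²/2 + (½)*(1⁴ - 164)*18)/396402 = (-449/2 + (1 - 164)²/2 + (½)*(1 - 164)*18)*(1/396402) = (-449/2 + (½)*(-163)² + (½)*(-163)*18)*(1/396402) = (-449/2 + (½)*26569 - 1467)*(1/396402) = (-449/2 + 26569/2 - 1467)*(1/396402) = 11593*(1/396402) = 11593/396402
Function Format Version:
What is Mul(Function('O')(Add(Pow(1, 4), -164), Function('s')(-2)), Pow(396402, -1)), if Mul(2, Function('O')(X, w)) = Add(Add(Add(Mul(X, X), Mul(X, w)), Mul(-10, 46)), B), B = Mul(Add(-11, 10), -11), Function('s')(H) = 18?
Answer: Rational(11593, 396402) ≈ 0.029246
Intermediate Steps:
B = 11 (B = Mul(-1, -11) = 11)
Function('O')(X, w) = Add(Rational(-449, 2), Mul(Rational(1, 2), Pow(X, 2)), Mul(Rational(1, 2), X, w)) (Function('O')(X, w) = Mul(Rational(1, 2), Add(Add(Add(Mul(X, X), Mul(X, w)), Mul(-10, 46)), 11)) = Mul(Rational(1, 2), Add(Add(Add(Pow(X, 2), Mul(X, w)), -460), 11)) = Mul(Rational(1, 2), Add(Add(-460, Pow(X, 2), Mul(X, w)), 11)) = Mul(Rational(1, 2), Add(-449, Pow(X, 2), Mul(X, w))) = Add(Rational(-449, 2), Mul(Rational(1, 2), Pow(X, 2)), Mul(Rational(1, 2), X, w)))
Mul(Function('O')(Add(Pow(1, 4), -164), Function('s')(-2)), Pow(396402, -1)) = Mul(Add(Rational(-449, 2), Mul(Rational(1, 2), Pow(Add(Pow(1, 4), -164), 2)), Mul(Rational(1, 2), Add(Pow(1, 4), -164), 18)), Pow(396402, -1)) = Mul(Add(Rational(-449, 2), Mul(Rational(1, 2), Pow(Add(1, -164), 2)), Mul(Rational(1, 2), Add(1, -164), 18)), Rational(1, 396402)) = Mul(Add(Rational(-449, 2), Mul(Rational(1, 2), Pow(-163, 2)), Mul(Rational(1, 2), -163, 18)), Rational(1, 396402)) = Mul(Add(Rational(-449, 2), Mul(Rational(1, 2), 26569), -1467), Rational(1, 396402)) = Mul(Add(Rational(-449, 2), Rational(26569, 2), -1467), Rational(1, 396402)) = Mul(11593, Rational(1, 396402)) = Rational(11593, 396402)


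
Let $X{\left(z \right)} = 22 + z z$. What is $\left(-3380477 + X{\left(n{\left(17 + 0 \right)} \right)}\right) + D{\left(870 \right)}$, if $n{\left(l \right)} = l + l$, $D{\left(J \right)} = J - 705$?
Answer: $-3379134$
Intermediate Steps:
$D{\left(J \right)} = -705 + J$ ($D{\left(J \right)} = J - 705 = -705 + J$)
$n{\left(l \right)} = 2 l$
$X{\left(z \right)} = 22 + z^{2}$
$\left(-3380477 + X{\left(n{\left(17 + 0 \right)} \right)}\right) + D{\left(870 \right)} = \left(-3380477 + \left(22 + \left(2 \left(17 + 0\right)\right)^{2}\right)\right) + \left(-705 + 870\right) = \left(-3380477 + \left(22 + \left(2 \cdot 17\right)^{2}\right)\right) + 165 = \left(-3380477 + \left(22 + 34^{2}\right)\right) + 165 = \left(-3380477 + \left(22 + 1156\right)\right) + 165 = \left(-3380477 + 1178\right) + 165 = -3379299 + 165 = -3379134$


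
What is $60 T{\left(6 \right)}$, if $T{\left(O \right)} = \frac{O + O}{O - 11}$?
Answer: $-144$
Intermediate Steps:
$T{\left(O \right)} = \frac{2 O}{-11 + O}$
$60 T{\left(6 \right)} = 60 \cdot 2 \cdot 6 \frac{1}{-11 + 6} = 60 \cdot 2 \cdot 6 \frac{1}{-5} = 60 \cdot 2 \cdot 6 \left(- \frac{1}{5}\right) = 60 \left(- \frac{12}{5}\right) = -144$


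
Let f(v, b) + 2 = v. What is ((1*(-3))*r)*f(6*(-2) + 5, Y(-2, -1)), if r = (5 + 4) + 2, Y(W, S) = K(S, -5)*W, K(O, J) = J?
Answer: 297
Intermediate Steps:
Y(W, S) = -5*W
f(v, b) = -2 + v
r = 11 (r = 9 + 2 = 11)
((1*(-3))*r)*f(6*(-2) + 5, Y(-2, -1)) = ((1*(-3))*11)*(-2 + (6*(-2) + 5)) = (-3*11)*(-2 + (-12 + 5)) = -33*(-2 - 7) = -33*(-9) = 297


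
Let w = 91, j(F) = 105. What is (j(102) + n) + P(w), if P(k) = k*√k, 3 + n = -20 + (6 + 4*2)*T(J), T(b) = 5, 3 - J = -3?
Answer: 152 + 91*√91 ≈ 1020.1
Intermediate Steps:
J = 6 (J = 3 - 1*(-3) = 3 + 3 = 6)
n = 47 (n = -3 + (-20 + (6 + 4*2)*5) = -3 + (-20 + (6 + 8)*5) = -3 + (-20 + 14*5) = -3 + (-20 + 70) = -3 + 50 = 47)
P(k) = k^(3/2)
(j(102) + n) + P(w) = (105 + 47) + 91^(3/2) = 152 + 91*√91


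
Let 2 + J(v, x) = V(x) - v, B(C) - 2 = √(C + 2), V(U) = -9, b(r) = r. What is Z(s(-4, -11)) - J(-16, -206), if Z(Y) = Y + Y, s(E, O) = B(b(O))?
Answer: -1 + 6*I ≈ -1.0 + 6.0*I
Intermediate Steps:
B(C) = 2 + √(2 + C) (B(C) = 2 + √(C + 2) = 2 + √(2 + C))
J(v, x) = -11 - v (J(v, x) = -2 + (-9 - v) = -11 - v)
s(E, O) = 2 + √(2 + O)
Z(Y) = 2*Y
Z(s(-4, -11)) - J(-16, -206) = 2*(2 + √(2 - 11)) - (-11 - 1*(-16)) = 2*(2 + √(-9)) - (-11 + 16) = 2*(2 + 3*I) - 1*5 = (4 + 6*I) - 5 = -1 + 6*I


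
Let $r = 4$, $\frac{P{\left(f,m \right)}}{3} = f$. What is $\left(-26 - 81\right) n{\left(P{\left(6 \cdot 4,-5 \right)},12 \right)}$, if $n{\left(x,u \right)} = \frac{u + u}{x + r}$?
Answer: $- \frac{642}{19} \approx -33.789$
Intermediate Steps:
$P{\left(f,m \right)} = 3 f$
$n{\left(x,u \right)} = \frac{2 u}{4 + x}$ ($n{\left(x,u \right)} = \frac{u + u}{x + 4} = \frac{2 u}{4 + x}$)
$\left(-26 - 81\right) n{\left(P{\left(6 \cdot 4,-5 \right)},12 \right)} = \left(-26 - 81\right) 2 \cdot 12 \frac{1}{4 + 3 \cdot 6 \cdot 4} = - 107 \cdot 2 \cdot 12 \frac{1}{4 + 3 \cdot 24} = - 107 \cdot 2 \cdot 12 \frac{1}{4 + 72} = - 107 \cdot 2 \cdot 12 \cdot \frac{1}{76} = \left(-107\right) \frac{6}{19} = - \frac{642}{19}$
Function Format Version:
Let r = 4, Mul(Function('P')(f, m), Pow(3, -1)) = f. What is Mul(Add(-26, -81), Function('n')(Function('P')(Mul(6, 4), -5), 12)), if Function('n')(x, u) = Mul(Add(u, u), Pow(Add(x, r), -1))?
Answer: Rational(-642, 19) ≈ -33.789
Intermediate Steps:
Function('P')(f, m) = Mul(3, f)
Function('n')(x, u) = Mul(2, u, Pow(Add(4, x), -1)) (Function('n')(x, u) = Mul(Add(u, u), Pow(Add(x, 4), -1)) = Mul(Mul(2, u), Pow(Add(4, x), -1)) = Mul(2, u, Pow(Add(4, x), -1)))
Mul(Add(-26, -81), Function('n')(Function('P')(Mul(6, 4), -5), 12)) = Mul(Add(-26, -81), Mul(2, 12, Pow(Add(4, Mul(3, Mul(6, 4))), -1))) = Mul(-107, Mul(2, 12, Pow(Add(4, Mul(3, 24)), -1))) = Mul(-107, Mul(2, 12, Pow(Add(4, 72), -1))) = Mul(-107, Mul(2, 12, Pow(76, -1))) = Mul(-107, Mul(2, 12, Rational(1, 76))) = Mul(-107, Rational(6, 19)) = Rational(-642, 19)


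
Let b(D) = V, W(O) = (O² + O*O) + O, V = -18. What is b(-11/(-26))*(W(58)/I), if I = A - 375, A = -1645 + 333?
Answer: 122148/1687 ≈ 72.405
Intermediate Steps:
W(O) = O + 2*O² (W(O) = (O² + O²) + O = 2*O² + O = O + 2*O²)
b(D) = -18
A = -1312
I = -1687 (I = -1312 - 375 = -1687)
b(-11/(-26))*(W(58)/I) = -18*58*(1 + 2*58)/(-1687) = -18*58*(1 + 116)*(-1)/1687 = -18*58*117*(-1)/1687 = -122148*(-1)/1687 = -18*(-6786/1687) = 122148/1687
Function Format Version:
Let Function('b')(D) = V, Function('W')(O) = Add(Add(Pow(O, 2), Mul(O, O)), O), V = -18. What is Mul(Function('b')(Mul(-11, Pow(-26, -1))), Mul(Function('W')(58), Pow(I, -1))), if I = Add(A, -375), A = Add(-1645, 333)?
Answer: Rational(122148, 1687) ≈ 72.405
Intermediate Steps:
Function('W')(O) = Add(O, Mul(2, Pow(O, 2))) (Function('W')(O) = Add(Add(Pow(O, 2), Pow(O, 2)), O) = Add(Mul(2, Pow(O, 2)), O) = Add(O, Mul(2, Pow(O, 2))))
Function('b')(D) = -18
A = -1312
I = -1687 (I = Add(-1312, -375) = -1687)
Mul(Function('b')(Mul(-11, Pow(-26, -1))), Mul(Function('W')(58), Pow(I, -1))) = Mul(-18, Mul(Mul(58, Add(1, Mul(2, 58))), Pow(-1687, -1))) = Mul(-18, Mul(Mul(58, Add(1, 116)), Rational(-1, 1687))) = Mul(-18, Mul(Mul(58, 117), Rational(-1, 1687))) = Mul(-18, Mul(6786, Rational(-1, 1687))) = Mul(-18, Rational(-6786, 1687)) = Rational(122148, 1687)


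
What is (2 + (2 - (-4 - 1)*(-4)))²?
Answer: 256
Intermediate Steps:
(2 + (2 - (-4 - 1)*(-4)))² = (2 + (2 - (-5)*(-4)))² = (2 + (2 - 1*20))² = (2 + (2 - 20))² = (2 - 18)² = (-16)² = 256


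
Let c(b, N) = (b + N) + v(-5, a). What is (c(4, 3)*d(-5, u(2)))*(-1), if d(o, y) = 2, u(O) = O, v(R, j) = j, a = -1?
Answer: -12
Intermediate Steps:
c(b, N) = -1 + N + b (c(b, N) = (b + N) - 1 = (N + b) - 1 = -1 + N + b)
(c(4, 3)*d(-5, u(2)))*(-1) = ((-1 + 3 + 4)*2)*(-1) = (6*2)*(-1) = 12*(-1) = -12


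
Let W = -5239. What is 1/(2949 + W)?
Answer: -1/2290 ≈ -0.00043668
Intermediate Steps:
1/(2949 + W) = 1/(2949 - 5239) = 1/(-2290) = -1/2290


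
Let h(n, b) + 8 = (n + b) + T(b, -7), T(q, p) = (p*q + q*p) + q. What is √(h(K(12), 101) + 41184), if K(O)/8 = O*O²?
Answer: 2*√13447 ≈ 231.92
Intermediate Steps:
K(O) = 8*O³ (K(O) = 8*(O*O²) = 8*O³)
T(q, p) = q + 2*p*q (T(q, p) = (p*q + p*q) + q = 2*p*q + q = q + 2*p*q)
h(n, b) = -8 + n - 12*b (h(n, b) = -8 + ((n + b) + b*(1 + 2*(-7))) = -8 + ((b + n) + b*(1 - 14)) = -8 + ((b + n) + b*(-13)) = -8 + ((b + n) - 13*b) = -8 + (n - 12*b) = -8 + n - 12*b)
√(h(K(12), 101) + 41184) = √((-8 + 8*12³ - 12*101) + 41184) = √((-8 + 8*1728 - 1212) + 41184) = √((-8 + 13824 - 1212) + 41184) = √(12604 + 41184) = √53788 = 2*√13447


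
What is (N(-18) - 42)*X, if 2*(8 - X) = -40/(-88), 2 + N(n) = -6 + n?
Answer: -5814/11 ≈ -528.54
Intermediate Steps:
N(n) = -8 + n (N(n) = -2 + (-6 + n) = -8 + n)
X = 171/22 (X = 8 - (-20)/(-88) = 8 - (-20)*(-1)/88 = 8 - ½*5/11 = 8 - 5/22 = 171/22 ≈ 7.7727)
(N(-18) - 42)*X = ((-8 - 18) - 42)*(171/22) = (-26 - 42)*(171/22) = -68*171/22 = -5814/11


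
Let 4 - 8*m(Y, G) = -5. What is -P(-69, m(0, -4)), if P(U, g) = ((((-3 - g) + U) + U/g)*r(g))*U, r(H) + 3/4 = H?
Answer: -222663/64 ≈ -3479.1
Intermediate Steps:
m(Y, G) = 9/8 (m(Y, G) = 1/2 - 1/8*(-5) = 1/2 + 5/8 = 9/8)
r(H) = -3/4 + H
P(U, g) = U*(-3/4 + g)*(-3 + U - g + U/g) (P(U, g) = ((((-3 - g) + U) + U/g)*(-3/4 + g))*U = (((-3 + U - g) + U/g)*(-3/4 + g))*U = ((-3 + U - g + U/g)*(-3/4 + g))*U = ((-3/4 + g)*(-3 + U - g + U/g))*U = U*(-3/4 + g)*(-3 + U - g + U/g))
-P(-69, m(0, -4)) = -(-69)*(-3 + 4*(9/8))*(-69 - 1*9/8*(3 + 9/8 - 1*(-69)))/(4*9/8) = -(-69)*8*(-3 + 9/2)*(-69 - 1*9/8*(3 + 9/8 + 69))/(4*9) = -(-69)*8*3*(-69 - 1*9/8*585/8)/(4*9*2) = -(-69)*8*3*(-69 - 5265/64)/(4*9*2) = -(-69)*8*3*(-9681)/(4*9*2*64) = -1*222663/64 = -222663/64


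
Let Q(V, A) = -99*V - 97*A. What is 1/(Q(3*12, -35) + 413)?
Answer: 1/244 ≈ 0.0040984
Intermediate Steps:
1/(Q(3*12, -35) + 413) = 1/((-297*12 - 97*(-35)) + 413) = 1/((-99*36 + 3395) + 413) = 1/((-3564 + 3395) + 413) = 1/(-169 + 413) = 1/244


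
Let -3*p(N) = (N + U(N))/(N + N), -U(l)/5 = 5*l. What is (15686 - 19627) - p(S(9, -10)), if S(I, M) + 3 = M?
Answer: -3945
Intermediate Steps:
U(l) = -25*l
S(I, M) = -3 + M
p(N) = 4 (p(N) = -(N - 25*N)/(3*(N + N)) = -(-24*N)/(3*(2*N)) = -(-24*N)*1/(2*N)/3 = -1/3*(-12) = 4)
(15686 - 19627) - p(S(9, -10)) = (15686 - 19627) - 1*4 = -3941 - 4 = -3945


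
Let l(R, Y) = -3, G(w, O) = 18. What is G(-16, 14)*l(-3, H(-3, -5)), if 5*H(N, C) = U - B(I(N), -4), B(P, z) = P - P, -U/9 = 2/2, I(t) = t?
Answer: -54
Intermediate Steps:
U = -9 (U = -18/2 = -9*1 = -9)
B(P, z) = 0
H(N, C) = -9/5 (H(N, C) = (-9 - 1*0)/5 = (-9 + 0)/5 = (1/5)*(-9) = -9/5)
G(-16, 14)*l(-3, H(-3, -5)) = 18*(-3) = -54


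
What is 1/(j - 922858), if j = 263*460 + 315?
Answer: -1/801563 ≈ -1.2476e-6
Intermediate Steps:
j = 121295 (j = 120980 + 315 = 121295)
1/(j - 922858) = 1/(121295 - 922858) = 1/(-801563) = -1/801563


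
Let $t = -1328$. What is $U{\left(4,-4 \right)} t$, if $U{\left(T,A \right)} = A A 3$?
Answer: $-63744$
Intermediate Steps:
$U{\left(T,A \right)} = 3 A^{2}$ ($U{\left(T,A \right)} = A^{2} \cdot 3 = 3 A^{2}$)
$U{\left(4,-4 \right)} t = 3 \left(-4\right)^{2} \left(-1328\right) = 3 \cdot 16 \left(-1328\right) = 48 \left(-1328\right) = -63744$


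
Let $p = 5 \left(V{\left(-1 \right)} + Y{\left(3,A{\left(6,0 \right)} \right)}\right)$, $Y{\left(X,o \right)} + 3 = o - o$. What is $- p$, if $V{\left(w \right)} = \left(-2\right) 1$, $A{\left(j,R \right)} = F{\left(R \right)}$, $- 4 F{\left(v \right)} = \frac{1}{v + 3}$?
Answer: $25$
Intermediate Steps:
$F{\left(v \right)} = - \frac{1}{4 \left(3 + v\right)}$ ($F{\left(v \right)} = - \frac{1}{4 \left(v + 3\right)} = - \frac{1}{4 \left(3 + v\right)}$)
$A{\left(j,R \right)} = - \frac{1}{12 + 4 R}$
$Y{\left(X,o \right)} = -3$ ($Y{\left(X,o \right)} = -3 + \left(o - o\right) = -3 + 0 = -3$)
$V{\left(w \right)} = -2$
$p = -25$ ($p = 5 \left(-2 - 3\right) = 5 \left(-5\right) = -25$)
$- p = \left(-1\right) \left(-25\right) = 25$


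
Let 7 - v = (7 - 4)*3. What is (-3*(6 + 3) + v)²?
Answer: 841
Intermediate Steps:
v = -2 (v = 7 - (7 - 4)*3 = 7 - 3*3 = 7 - 1*9 = 7 - 9 = -2)
(-3*(6 + 3) + v)² = (-3*(6 + 3) - 2)² = (-3*9 - 2)² = (-27 - 2)² = (-29)² = 841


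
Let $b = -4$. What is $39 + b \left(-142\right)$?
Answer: $607$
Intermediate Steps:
$39 + b \left(-142\right) = 39 - -568 = 39 + 568 = 607$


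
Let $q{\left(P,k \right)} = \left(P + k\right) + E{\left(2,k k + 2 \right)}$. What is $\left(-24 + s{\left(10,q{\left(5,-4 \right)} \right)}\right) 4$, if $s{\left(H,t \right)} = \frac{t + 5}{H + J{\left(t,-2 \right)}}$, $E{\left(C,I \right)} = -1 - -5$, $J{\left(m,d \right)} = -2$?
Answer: $-91$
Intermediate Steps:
$E{\left(C,I \right)} = 4$ ($E{\left(C,I \right)} = -1 + 5 = 4$)
$q{\left(P,k \right)} = 4 + P + k$ ($q{\left(P,k \right)} = \left(P + k\right) + 4 = 4 + P + k$)
$s{\left(H,t \right)} = \frac{5 + t}{-2 + H}$ ($s{\left(H,t \right)} = \frac{t + 5}{H - 2} = \frac{5 + t}{-2 + H}$)
$\left(-24 + s{\left(10,q{\left(5,-4 \right)} \right)}\right) 4 = \left(-24 + \frac{5 + \left(4 + 5 - 4\right)}{-2 + 10}\right) 4 = \left(-24 + \frac{5 + 5}{8}\right) 4 = \left(-24 + \frac{1}{8} \cdot 10\right) 4 = \left(-24 + \frac{5}{4}\right) 4 = \left(- \frac{91}{4}\right) 4 = -91$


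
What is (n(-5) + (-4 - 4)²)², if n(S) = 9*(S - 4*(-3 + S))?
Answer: 94249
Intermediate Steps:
n(S) = 108 - 27*S (n(S) = 9*(S + (12 - 4*S)) = 9*(12 - 3*S) = 108 - 27*S)
(n(-5) + (-4 - 4)²)² = ((108 - 27*(-5)) + (-4 - 4)²)² = ((108 + 135) + (-8)²)² = (243 + 64)² = 307² = 94249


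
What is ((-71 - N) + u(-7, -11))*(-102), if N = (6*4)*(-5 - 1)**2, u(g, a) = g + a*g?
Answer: 88230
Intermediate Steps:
N = 864 (N = 24*(-6)**2 = 24*36 = 864)
((-71 - N) + u(-7, -11))*(-102) = ((-71 - 1*864) - 7*(1 - 11))*(-102) = ((-71 - 864) - 7*(-10))*(-102) = (-935 + 70)*(-102) = -865*(-102) = 88230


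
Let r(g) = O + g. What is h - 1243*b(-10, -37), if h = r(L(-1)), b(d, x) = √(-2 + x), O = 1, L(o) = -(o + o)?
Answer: 3 - 1243*I*√39 ≈ 3.0 - 7762.5*I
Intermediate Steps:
L(o) = -2*o
r(g) = 1 + g
h = 3 (h = 1 - 2*(-1) = 1 + 2 = 3)
h - 1243*b(-10, -37) = 3 - 1243*√(-2 - 37) = 3 - 1243*I*√39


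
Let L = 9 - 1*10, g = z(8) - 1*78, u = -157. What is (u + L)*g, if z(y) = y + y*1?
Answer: 9796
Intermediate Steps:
z(y) = 2*y (z(y) = y + y = 2*y)
g = -62 (g = 2*8 - 1*78 = 16 - 78 = -62)
L = -1 (L = 9 - 10 = -1)
(u + L)*g = (-157 - 1)*(-62) = -158*(-62) = 9796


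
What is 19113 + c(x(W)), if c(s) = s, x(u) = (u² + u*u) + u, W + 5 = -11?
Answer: 19609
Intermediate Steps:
W = -16 (W = -5 - 11 = -16)
x(u) = u + 2*u² (x(u) = (u² + u²) + u = 2*u² + u = u + 2*u²)
19113 + c(x(W)) = 19113 - 16*(1 + 2*(-16)) = 19113 - 16*(1 - 32) = 19113 - 16*(-31) = 19113 + 496 = 19609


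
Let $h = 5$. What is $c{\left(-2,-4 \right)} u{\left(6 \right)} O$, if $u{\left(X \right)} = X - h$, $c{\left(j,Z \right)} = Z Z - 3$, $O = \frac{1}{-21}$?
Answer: $- \frac{13}{21} \approx -0.61905$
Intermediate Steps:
$O = - \frac{1}{21} \approx -0.047619$
$c{\left(j,Z \right)} = -3 + Z^{2}$ ($c{\left(j,Z \right)} = Z^{2} - 3 = -3 + Z^{2}$)
$u{\left(X \right)} = -5 + X$ ($u{\left(X \right)} = X - 5 = -5 + X$)
$c{\left(-2,-4 \right)} u{\left(6 \right)} O = \left(-3 + \left(-4\right)^{2}\right) \left(-5 + 6\right) \left(- \frac{1}{21}\right) = \left(-3 + 16\right) 1 \left(- \frac{1}{21}\right) = 13 \cdot 1 \left(- \frac{1}{21}\right) = 13 \left(- \frac{1}{21}\right) = - \frac{13}{21}$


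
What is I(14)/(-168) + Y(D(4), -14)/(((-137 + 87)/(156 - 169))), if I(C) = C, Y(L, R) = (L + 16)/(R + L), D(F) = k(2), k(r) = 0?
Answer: -799/2100 ≈ -0.38048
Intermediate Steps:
D(F) = 0
Y(L, R) = (16 + L)/(L + R)
I(14)/(-168) + Y(D(4), -14)/(((-137 + 87)/(156 - 169))) = 14/(-168) + ((16 + 0)/(0 - 14))/(((-137 + 87)/(156 - 169))) = 14*(-1/168) + (16/(-14))/((-50/(-13))) = -1/12 + (-1/14*16)/((-50*(-1/13))) = -1/12 - 8/(7*50/13) = -1/12 - 8/7*13/50 = -1/12 - 52/175 = -799/2100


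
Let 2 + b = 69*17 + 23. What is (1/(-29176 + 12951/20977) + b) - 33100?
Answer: -19526854924883/612012001 ≈ -31906.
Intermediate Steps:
b = 1194 (b = -2 + (69*17 + 23) = -2 + (1173 + 23) = -2 + 1196 = 1194)
(1/(-29176 + 12951/20977) + b) - 33100 = (1/(-29176 + 12951/20977) + 1194) - 33100 = (1/(-612012001/20977) + 1194) - 33100 = (-20977/612012001 + 1194) - 33100 = 730742308217/612012001 - 33100 = -19526854924883/612012001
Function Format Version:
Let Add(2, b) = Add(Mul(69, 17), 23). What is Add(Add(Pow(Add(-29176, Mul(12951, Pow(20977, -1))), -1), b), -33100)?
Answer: Rational(-19526854924883, 612012001) ≈ -31906.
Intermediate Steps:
b = 1194 (b = Add(-2, Add(Mul(69, 17), 23)) = Add(-2, Add(1173, 23)) = Add(-2, 1196) = 1194)
Add(Add(Pow(Add(-29176, Mul(12951, Pow(20977, -1))), -1), b), -33100) = Add(Add(Pow(Add(-29176, Mul(12951, Pow(20977, -1))), -1), 1194), -33100) = Add(Add(Pow(Add(-29176, Mul(12951, Rational(1, 20977))), -1), 1194), -33100) = Add(Add(Pow(Add(-29176, Rational(12951, 20977)), -1), 1194), -33100) = Add(Add(Pow(Rational(-612012001, 20977), -1), 1194), -33100) = Add(Add(Rational(-20977, 612012001), 1194), -33100) = Add(Rational(730742308217, 612012001), -33100) = Rational(-19526854924883, 612012001)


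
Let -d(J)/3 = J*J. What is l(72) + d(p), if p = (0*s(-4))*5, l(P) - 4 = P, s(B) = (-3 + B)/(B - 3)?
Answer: 76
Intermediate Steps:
s(B) = 1 (s(B) = (-3 + B)/(-3 + B) = 1)
l(P) = 4 + P
p = 0 (p = (0*1)*5 = 0*5 = 0)
d(J) = -3*J² (d(J) = -3*J*J = -3*J²)
l(72) + d(p) = (4 + 72) - 3*0² = 76 - 3*0 = 76 + 0 = 76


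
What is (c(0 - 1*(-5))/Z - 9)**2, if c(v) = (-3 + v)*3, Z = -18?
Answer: 784/9 ≈ 87.111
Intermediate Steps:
c(v) = -9 + 3*v
(c(0 - 1*(-5))/Z - 9)**2 = ((-9 + 3*(0 - 1*(-5)))/(-18) - 9)**2 = ((-9 + 3*(0 + 5))*(-1/18) - 9)**2 = ((-9 + 3*5)*(-1/18) - 9)**2 = ((-9 + 15)*(-1/18) - 9)**2 = (6*(-1/18) - 9)**2 = (-1/3 - 9)**2 = (-28/3)**2 = 784/9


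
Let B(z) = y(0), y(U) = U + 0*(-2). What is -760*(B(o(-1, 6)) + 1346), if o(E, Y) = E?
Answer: -1022960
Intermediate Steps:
y(U) = U (y(U) = U + 0 = U)
B(z) = 0
-760*(B(o(-1, 6)) + 1346) = -760*(0 + 1346) = -760*1346 = -1022960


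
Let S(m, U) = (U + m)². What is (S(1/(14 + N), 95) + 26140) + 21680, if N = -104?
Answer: 460427401/8100 ≈ 56843.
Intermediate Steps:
(S(1/(14 + N), 95) + 26140) + 21680 = ((95 + 1/(14 - 104))² + 26140) + 21680 = ((95 + 1/(-90))² + 26140) + 21680 = ((95 - 1/90)² + 26140) + 21680 = ((8549/90)² + 26140) + 21680 = (73085401/8100 + 26140) + 21680 = 284819401/8100 + 21680 = 460427401/8100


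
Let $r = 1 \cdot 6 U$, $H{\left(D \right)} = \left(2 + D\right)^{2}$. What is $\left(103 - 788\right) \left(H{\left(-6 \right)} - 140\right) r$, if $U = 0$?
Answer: $0$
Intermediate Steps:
$r = 0$ ($r = 1 \cdot 6 \cdot 0 = 6 \cdot 0 = 0$)
$\left(103 - 788\right) \left(H{\left(-6 \right)} - 140\right) r = \left(103 - 788\right) \left(\left(2 - 6\right)^{2} - 140\right) 0 = - 685 \left(\left(-4\right)^{2} - 140\right) 0 = - 685 \left(16 - 140\right) 0 = \left(-685\right) \left(-124\right) 0 = 84940 \cdot 0 = 0$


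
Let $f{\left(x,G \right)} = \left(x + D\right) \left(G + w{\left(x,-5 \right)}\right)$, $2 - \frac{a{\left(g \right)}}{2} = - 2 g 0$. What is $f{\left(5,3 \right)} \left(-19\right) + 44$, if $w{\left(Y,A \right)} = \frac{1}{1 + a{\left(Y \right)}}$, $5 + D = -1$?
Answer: $\frac{524}{5} \approx 104.8$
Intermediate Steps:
$D = -6$ ($D = -5 - 1 = -6$)
$a{\left(g \right)} = 4$ ($a{\left(g \right)} = 4 - 2 - 2 g 0 = 4 - 0 = 4 + 0 = 4$)
$w{\left(Y,A \right)} = \frac{1}{5}$ ($w{\left(Y,A \right)} = \frac{1}{1 + 4} = \frac{1}{5}$)
$f{\left(x,G \right)} = \left(-6 + x\right) \left(\frac{1}{5} + G\right)$ ($f{\left(x,G \right)} = \left(x - 6\right) \left(G + \frac{1}{5}\right) = \left(-6 + x\right) \left(\frac{1}{5} + G\right)$)
$f{\left(5,3 \right)} \left(-19\right) + 44 = \left(- \frac{6}{5} - 18 + \frac{1}{5} \cdot 5 + 3 \cdot 5\right) \left(-19\right) + 44 = \left(- \frac{6}{5} - 18 + 1 + 15\right) \left(-19\right) + 44 = \left(- \frac{16}{5}\right) \left(-19\right) + 44 = \frac{304}{5} + 44 = \frac{524}{5}$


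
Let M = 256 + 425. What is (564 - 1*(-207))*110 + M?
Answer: 85491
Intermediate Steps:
M = 681
(564 - 1*(-207))*110 + M = (564 - 1*(-207))*110 + 681 = (564 + 207)*110 + 681 = 771*110 + 681 = 84810 + 681 = 85491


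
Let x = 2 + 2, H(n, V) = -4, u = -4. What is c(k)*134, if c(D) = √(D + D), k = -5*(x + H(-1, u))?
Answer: 0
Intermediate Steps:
x = 4
k = 0 (k = -5*(4 - 4) = -5*0 = 0)
c(D) = √2*√D (c(D) = √(2*D) = √2*√D)
c(k)*134 = (√2*√0)*134 = (√2*0)*134 = 0*134 = 0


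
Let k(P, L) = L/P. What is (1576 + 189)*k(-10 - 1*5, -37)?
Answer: 13061/3 ≈ 4353.7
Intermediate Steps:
(1576 + 189)*k(-10 - 1*5, -37) = (1576 + 189)*(-37/(-10 - 1*5)) = 1765*(-37/(-10 - 5)) = 1765*(-37/(-15)) = 1765*(-37*(-1/15)) = 1765*(37/15) = 13061/3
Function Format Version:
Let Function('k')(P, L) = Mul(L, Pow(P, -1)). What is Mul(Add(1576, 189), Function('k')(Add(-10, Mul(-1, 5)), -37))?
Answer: Rational(13061, 3) ≈ 4353.7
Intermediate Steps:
Mul(Add(1576, 189), Function('k')(Add(-10, Mul(-1, 5)), -37)) = Mul(Add(1576, 189), Mul(-37, Pow(Add(-10, Mul(-1, 5)), -1))) = Mul(1765, Mul(-37, Pow(Add(-10, -5), -1))) = Mul(1765, Mul(-37, Pow(-15, -1))) = Mul(1765, Mul(-37, Rational(-1, 15))) = Mul(1765, Rational(37, 15)) = Rational(13061, 3)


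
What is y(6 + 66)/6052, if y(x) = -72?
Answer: -18/1513 ≈ -0.011897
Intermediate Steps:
y(6 + 66)/6052 = -72/6052 = -72*1/6052 = -18/1513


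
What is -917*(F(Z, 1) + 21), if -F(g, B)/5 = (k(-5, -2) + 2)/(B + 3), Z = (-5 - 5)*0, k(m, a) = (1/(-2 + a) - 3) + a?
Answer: -367717/16 ≈ -22982.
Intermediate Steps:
k(m, a) = -3 + a + 1/(-2 + a) (k(m, a) = (-3 + 1/(-2 + a)) + a = -3 + a + 1/(-2 + a))
Z = 0 (Z = -10*0 = 0)
F(g, B) = 65/(4*(3 + B)) (F(g, B) = -5*((7 + (-2)**2 - 5*(-2))/(-2 - 2) + 2)/(B + 3) = -5*((7 + 4 + 10)/(-4) + 2)/(3 + B) = -5*(-1/4*21 + 2)/(3 + B) = -5*(-21/4 + 2)/(3 + B) = -(-65)/(4*(3 + B)) = 65/(4*(3 + B)))
-917*(F(Z, 1) + 21) = -917*(65/(4*(3 + 1)) + 21) = -917*((65/4)/4 + 21) = -917*((65/4)*(1/4) + 21) = -917*(65/16 + 21) = -917*401/16 = -367717/16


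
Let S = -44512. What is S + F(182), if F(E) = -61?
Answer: -44573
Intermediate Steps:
S + F(182) = -44512 - 61 = -44573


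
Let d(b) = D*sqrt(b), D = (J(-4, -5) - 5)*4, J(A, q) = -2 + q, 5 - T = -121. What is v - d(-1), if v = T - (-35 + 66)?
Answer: 95 + 48*I ≈ 95.0 + 48.0*I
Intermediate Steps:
T = 126 (T = 5 - 1*(-121) = 5 + 121 = 126)
D = -48 (D = ((-2 - 5) - 5)*4 = (-7 - 5)*4 = -12*4 = -48)
d(b) = -48*sqrt(b)
v = 95 (v = 126 - (-35 + 66) = 126 - 1*31 = 126 - 31 = 95)
v - d(-1) = 95 - (-48)*sqrt(-1) = 95 - (-48)*I = 95 + 48*I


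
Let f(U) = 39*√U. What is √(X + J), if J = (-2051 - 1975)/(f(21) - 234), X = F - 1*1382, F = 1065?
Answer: √(-303992 + 53573*√21)/(13*√(6 - √21)) ≈ 15.626*I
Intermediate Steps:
X = -317 (X = 1065 - 1*1382 = 1065 - 1382 = -317)
J = -4026/(-234 + 39*√21) (J = (-2051 - 1975)/(39*√21 - 234) = -4026/(-234 + 39*√21) ≈ 72.830)
√(X + J) = √(-317 + (2684/65 + 1342*√21/195)) = √(-17921/65 + 1342*√21/195)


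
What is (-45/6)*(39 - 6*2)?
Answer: -405/2 ≈ -202.50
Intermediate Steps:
(-45/6)*(39 - 6*2) = (-45*1/6)*(39 - 12) = -15/2*27 = -405/2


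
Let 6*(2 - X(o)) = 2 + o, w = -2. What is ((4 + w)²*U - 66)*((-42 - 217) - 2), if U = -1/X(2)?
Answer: 18009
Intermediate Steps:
X(o) = 5/3 - o/6 (X(o) = 2 - (2 + o)/6 = 2 + (-⅓ - o/6) = 5/3 - o/6)
U = -¾ (U = -1/(5/3 - ⅙*2) = -1/(5/3 - ⅓) = -1/4/3 = -1*¾ = -¾ ≈ -0.75000)
((4 + w)²*U - 66)*((-42 - 217) - 2) = ((4 - 2)²*(-¾) - 66)*((-42 - 217) - 2) = (2²*(-¾) - 66)*(-259 - 2) = (4*(-¾) - 66)*(-261) = (-3 - 66)*(-261) = -69*(-261) = 18009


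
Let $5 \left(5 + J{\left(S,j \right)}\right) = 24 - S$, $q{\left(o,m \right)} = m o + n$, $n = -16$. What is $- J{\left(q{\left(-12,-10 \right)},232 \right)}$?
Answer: $21$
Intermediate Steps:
$q{\left(o,m \right)} = -16 + m o$ ($q{\left(o,m \right)} = m o - 16 = -16 + m o$)
$J{\left(S,j \right)} = - \frac{1}{5} - \frac{S}{5}$ ($J{\left(S,j \right)} = -5 + \frac{24 - S}{5} = -5 - \left(- \frac{24}{5} + \frac{S}{5}\right) = - \frac{1}{5} - \frac{S}{5}$)
$- J{\left(q{\left(-12,-10 \right)},232 \right)} = - (- \frac{1}{5} - \frac{-16 - -120}{5}) = - (- \frac{1}{5} - \frac{-16 + 120}{5}) = - (- \frac{1}{5} - \frac{104}{5}) = \left(-1\right) \left(-21\right) = 21$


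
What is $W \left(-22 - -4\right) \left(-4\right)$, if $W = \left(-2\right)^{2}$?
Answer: $288$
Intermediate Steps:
$W = 4$
$W \left(-22 - -4\right) \left(-4\right) = 4 \left(-22 - -4\right) \left(-4\right) = 4 \left(-22 + 4\right) \left(-4\right) = 4 \left(-18\right) \left(-4\right) = \left(-72\right) \left(-4\right) = 288$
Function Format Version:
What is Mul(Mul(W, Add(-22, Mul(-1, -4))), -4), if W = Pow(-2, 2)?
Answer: 288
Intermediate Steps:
W = 4
Mul(Mul(W, Add(-22, Mul(-1, -4))), -4) = Mul(Mul(4, Add(-22, Mul(-1, -4))), -4) = Mul(Mul(4, Add(-22, 4)), -4) = Mul(Mul(4, -18), -4) = Mul(-72, -4) = 288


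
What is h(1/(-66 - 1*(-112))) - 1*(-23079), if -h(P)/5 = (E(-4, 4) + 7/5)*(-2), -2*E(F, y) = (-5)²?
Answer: 22968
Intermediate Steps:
E(F, y) = -25/2 (E(F, y) = -½*(-5)² = -½*25 = -25/2)
h(P) = -111 (h(P) = -5*(-25/2 + 7/5)*(-2) = -(-111)*(-2)/2 = -5*111/5 = -111)
h(1/(-66 - 1*(-112))) - 1*(-23079) = -111 - 1*(-23079) = -111 + 23079 = 22968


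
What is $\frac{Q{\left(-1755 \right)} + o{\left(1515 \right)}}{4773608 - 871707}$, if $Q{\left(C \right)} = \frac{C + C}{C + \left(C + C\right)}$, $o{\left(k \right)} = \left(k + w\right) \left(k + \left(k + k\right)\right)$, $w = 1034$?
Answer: $\frac{34755617}{11705703} \approx 2.9691$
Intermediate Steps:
$o{\left(k \right)} = 3 k \left(1034 + k\right)$ ($o{\left(k \right)} = \left(k + 1034\right) \left(k + \left(k + k\right)\right) = \left(1034 + k\right) \left(k + 2 k\right) = \left(1034 + k\right) 3 k = 3 k \left(1034 + k\right)$)
$Q{\left(C \right)} = \frac{2}{3}$ ($Q{\left(C \right)} = \frac{2 C}{C + 2 C} = \frac{2 C}{3 C} = 2 C \frac{1}{3 C} = \frac{2}{3}$)
$\frac{Q{\left(-1755 \right)} + o{\left(1515 \right)}}{4773608 - 871707} = \frac{\frac{2}{3} + 3 \cdot 1515 \left(1034 + 1515\right)}{4773608 - 871707} = \frac{\frac{2}{3} + 3 \cdot 1515 \cdot 2549}{3901901} = \left(\frac{2}{3} + 11585205\right) \frac{1}{3901901} = \frac{34755617}{3} \cdot \frac{1}{3901901} = \frac{34755617}{11705703}$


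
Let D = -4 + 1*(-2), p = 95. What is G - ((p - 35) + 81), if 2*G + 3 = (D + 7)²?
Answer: -142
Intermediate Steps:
D = -6 (D = -4 - 2 = -6)
G = -1 (G = -3/2 + (-6 + 7)²/2 = -3/2 + (½)*1² = -3/2 + (½)*1 = -3/2 + ½ = -1)
G - ((p - 35) + 81) = -1 - ((95 - 35) + 81) = -1 - (60 + 81) = -1 - 1*141 = -1 - 141 = -142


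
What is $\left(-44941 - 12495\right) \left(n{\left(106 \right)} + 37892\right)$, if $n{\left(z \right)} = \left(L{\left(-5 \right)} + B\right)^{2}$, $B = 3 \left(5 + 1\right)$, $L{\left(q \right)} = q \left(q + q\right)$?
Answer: $-2441948976$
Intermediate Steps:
$L{\left(q \right)} = 2 q^{2}$ ($L{\left(q \right)} = q 2 q = 2 q^{2}$)
$B = 18$ ($B = 3 \cdot 6 = 18$)
$n{\left(z \right)} = 4624$ ($n{\left(z \right)} = \left(2 \left(-5\right)^{2} + 18\right)^{2} = \left(2 \cdot 25 + 18\right)^{2} = \left(50 + 18\right)^{2} = 68^{2} = 4624$)
$\left(-44941 - 12495\right) \left(n{\left(106 \right)} + 37892\right) = \left(-44941 - 12495\right) \left(4624 + 37892\right) = \left(-57436\right) 42516 = -2441948976$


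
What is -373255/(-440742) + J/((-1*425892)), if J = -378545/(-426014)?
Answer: 3762317241763225/4442580302941672 ≈ 0.84688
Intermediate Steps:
J = 378545/426014 (J = -378545*(-1/426014) = 378545/426014 ≈ 0.88857)
-373255/(-440742) + J/((-1*425892)) = -373255/(-440742) + 378545/(426014*((-1*425892))) = -373255*(-1/440742) + (378545/426014)/(-425892) = 373255/440742 + (378545/426014)*(-1/425892) = 373255/440742 - 378545/181435954488 = 3762317241763225/4442580302941672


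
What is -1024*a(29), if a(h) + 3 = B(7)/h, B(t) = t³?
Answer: -262144/29 ≈ -9039.5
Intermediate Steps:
a(h) = -3 + 343/h (a(h) = -3 + 7³/h = -3 + 343/h)
-1024*a(29) = -1024*(-3 + 343/29) = -1024*256/29 = -262144/29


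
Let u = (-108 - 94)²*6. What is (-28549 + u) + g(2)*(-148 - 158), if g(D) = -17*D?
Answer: 226679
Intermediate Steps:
u = 244824 (u = (-202)²*6 = 40804*6 = 244824)
(-28549 + u) + g(2)*(-148 - 158) = (-28549 + 244824) + (-17*2)*(-148 - 158) = 216275 - 34*(-306) = 216275 + 10404 = 226679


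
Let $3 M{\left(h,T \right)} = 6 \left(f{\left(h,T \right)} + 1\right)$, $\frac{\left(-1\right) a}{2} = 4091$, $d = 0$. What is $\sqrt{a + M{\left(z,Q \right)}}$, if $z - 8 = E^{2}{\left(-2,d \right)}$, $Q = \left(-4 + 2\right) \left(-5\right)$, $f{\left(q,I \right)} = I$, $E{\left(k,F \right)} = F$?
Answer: $4 i \sqrt{510} \approx 90.333 i$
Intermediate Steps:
$a = -8182$ ($a = \left(-2\right) 4091 = -8182$)
$Q = 10$ ($Q = \left(-2\right) \left(-5\right) = 10$)
$z = 8$ ($z = 8 + 0^{2} = 8 + 0 = 8$)
$M{\left(h,T \right)} = 2 + 2 T$ ($M{\left(h,T \right)} = \frac{6 \left(T + 1\right)}{3} = \frac{6 \left(1 + T\right)}{3} = \frac{6 + 6 T}{3} = 2 + 2 T$)
$\sqrt{a + M{\left(z,Q \right)}} = \sqrt{-8182 + \left(2 + 2 \cdot 10\right)} = \sqrt{-8182 + \left(2 + 20\right)} = \sqrt{-8182 + 22} = \sqrt{-8160} = 4 i \sqrt{510}$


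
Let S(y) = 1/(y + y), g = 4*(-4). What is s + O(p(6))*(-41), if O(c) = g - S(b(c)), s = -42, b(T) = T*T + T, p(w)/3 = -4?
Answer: 162137/264 ≈ 614.16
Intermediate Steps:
p(w) = -12 (p(w) = 3*(-4) = -12)
g = -16
b(T) = T + T**2 (b(T) = T**2 + T = T + T**2)
S(y) = 1/(2*y)
O(c) = -16 - 1/(2*c*(1 + c)) (O(c) = -16 - 1/(2*(c*(1 + c))) = -16 - 1/(c*(1 + c))/2 = -16 - 1/(2*c*(1 + c)))
s + O(p(6))*(-41) = -42 + ((1/2)*(-1 - 32*(-12)*(1 - 12))/(-12*(1 - 12)))*(-41) = -42 + ((1/2)*(-1/12)*(-1 - 32*(-12)*(-11))/(-11))*(-41) = -42 + ((1/2)*(-1/12)*(-1/11)*(-1 - 4224))*(-41) = -42 + ((1/2)*(-1/12)*(-1/11)*(-4225))*(-41) = -42 - 4225/264*(-41) = -42 + 173225/264 = 162137/264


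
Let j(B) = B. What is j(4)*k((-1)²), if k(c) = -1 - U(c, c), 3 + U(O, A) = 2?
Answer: 0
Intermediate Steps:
U(O, A) = -1 (U(O, A) = -3 + 2 = -1)
k(c) = 0 (k(c) = -1 - 1*(-1) = -1 + 1 = 0)
j(4)*k((-1)²) = 4*0 = 0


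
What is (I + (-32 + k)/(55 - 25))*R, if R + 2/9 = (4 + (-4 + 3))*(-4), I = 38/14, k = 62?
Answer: -2860/63 ≈ -45.397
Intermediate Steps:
I = 19/7 (I = 38*(1/14) = 19/7 ≈ 2.7143)
R = -110/9 (R = -2/9 + (4 + (-4 + 3))*(-4) = -2/9 + (4 - 1)*(-4) = -2/9 + 3*(-4) = -2/9 - 12 = -110/9 ≈ -12.222)
(I + (-32 + k)/(55 - 25))*R = (19/7 + (-32 + 62)/(55 - 25))*(-110/9) = (19/7 + 30/30)*(-110/9) = (19/7 + 30*(1/30))*(-110/9) = (19/7 + 1)*(-110/9) = (26/7)*(-110/9) = -2860/63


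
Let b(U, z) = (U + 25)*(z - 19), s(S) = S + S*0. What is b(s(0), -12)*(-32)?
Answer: 24800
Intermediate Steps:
s(S) = S (s(S) = S + 0 = S)
b(U, z) = (-19 + z)*(25 + U) (b(U, z) = (25 + U)*(-19 + z) = (-19 + z)*(25 + U))
b(s(0), -12)*(-32) = (-475 - 19*0 + 25*(-12) + 0*(-12))*(-32) = (-475 + 0 - 300 + 0)*(-32) = -775*(-32) = 24800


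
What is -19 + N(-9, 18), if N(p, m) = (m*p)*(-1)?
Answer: 143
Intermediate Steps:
N(p, m) = -m*p
-19 + N(-9, 18) = -19 - 1*18*(-9) = -19 + 162 = 143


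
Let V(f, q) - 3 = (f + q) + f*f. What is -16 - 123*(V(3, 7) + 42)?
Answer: -7888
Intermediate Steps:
V(f, q) = 3 + f + q + f**2 (V(f, q) = 3 + ((f + q) + f*f) = 3 + ((f + q) + f**2) = 3 + (f + q + f**2) = 3 + f + q + f**2)
-16 - 123*(V(3, 7) + 42) = -16 - 123*((3 + 3 + 7 + 3**2) + 42) = -16 - 123*((3 + 3 + 7 + 9) + 42) = -16 - 123*(22 + 42) = -16 - 123*64 = -16 - 7872 = -7888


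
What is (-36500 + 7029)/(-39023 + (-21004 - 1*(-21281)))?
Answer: 29471/38746 ≈ 0.76062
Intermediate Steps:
(-36500 + 7029)/(-39023 + (-21004 - 1*(-21281))) = -29471/(-39023 + (-21004 + 21281)) = -29471/(-39023 + 277) = -29471/(-38746) = -29471*(-1/38746) = 29471/38746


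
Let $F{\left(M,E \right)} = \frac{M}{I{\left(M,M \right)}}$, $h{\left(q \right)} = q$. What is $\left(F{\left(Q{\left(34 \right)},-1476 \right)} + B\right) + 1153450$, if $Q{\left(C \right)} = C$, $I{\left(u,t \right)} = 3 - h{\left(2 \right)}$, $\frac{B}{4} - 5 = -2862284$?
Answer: $-10295632$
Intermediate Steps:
$B = -11449116$ ($B = 20 + 4 \left(-2862284\right) = 20 - 11449136 = -11449116$)
$I{\left(u,t \right)} = 1$ ($I{\left(u,t \right)} = 3 - 2 = 1$)
$F{\left(M,E \right)} = M$ ($F{\left(M,E \right)} = \frac{M}{1} = M 1 = M$)
$\left(F{\left(Q{\left(34 \right)},-1476 \right)} + B\right) + 1153450 = \left(34 - 11449116\right) + 1153450 = -11449082 + 1153450 = -10295632$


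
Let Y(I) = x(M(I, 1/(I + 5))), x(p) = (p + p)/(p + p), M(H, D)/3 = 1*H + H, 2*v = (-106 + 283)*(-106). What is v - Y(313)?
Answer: -9382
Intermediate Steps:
v = -9381 (v = ((-106 + 283)*(-106))/2 = (177*(-106))/2 = (1/2)*(-18762) = -9381)
M(H, D) = 6*H (M(H, D) = 3*(1*H + H) = 3*(H + H) = 3*(2*H) = 6*H)
x(p) = 1 (x(p) = (2*p)/((2*p)) = (2*p)*(1/(2*p)) = 1)
Y(I) = 1
v - Y(313) = -9381 - 1*1 = -9381 - 1 = -9382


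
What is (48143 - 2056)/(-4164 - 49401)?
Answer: -46087/53565 ≈ -0.86039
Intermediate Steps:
(48143 - 2056)/(-4164 - 49401) = 46087/(-53565) = 46087*(-1/53565) = -46087/53565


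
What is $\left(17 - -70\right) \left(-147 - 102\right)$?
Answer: $-21663$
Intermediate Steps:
$\left(17 - -70\right) \left(-147 - 102\right) = \left(17 + 70\right) \left(-249\right) = 87 \left(-249\right) = -21663$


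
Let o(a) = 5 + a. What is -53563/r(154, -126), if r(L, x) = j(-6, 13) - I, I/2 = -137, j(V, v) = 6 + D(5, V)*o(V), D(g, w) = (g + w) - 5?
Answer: -53563/286 ≈ -187.28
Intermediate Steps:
D(g, w) = -5 + g + w
j(V, v) = 6 + V*(5 + V) (j(V, v) = 6 + (-5 + 5 + V)*(5 + V) = 6 + V*(5 + V))
I = -274 (I = 2*(-137) = -274)
r(L, x) = 286 (r(L, x) = (6 - 6*(5 - 6)) - 1*(-274) = (6 - 6*(-1)) + 274 = (6 + 6) + 274 = 12 + 274 = 286)
-53563/r(154, -126) = -53563/286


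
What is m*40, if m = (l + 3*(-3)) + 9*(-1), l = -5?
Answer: -920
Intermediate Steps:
m = -23 (m = (-5 + 3*(-3)) + 9*(-1) = (-5 - 9) - 9 = -14 - 9 = -23)
m*40 = -23*40 = -920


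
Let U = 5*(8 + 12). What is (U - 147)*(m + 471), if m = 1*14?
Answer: -22795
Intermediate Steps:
U = 100 (U = 5*20 = 100)
m = 14
(U - 147)*(m + 471) = (100 - 147)*(14 + 471) = -47*485 = -22795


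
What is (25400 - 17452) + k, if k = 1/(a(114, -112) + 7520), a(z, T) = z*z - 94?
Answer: 162314057/20422 ≈ 7948.0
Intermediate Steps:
a(z, T) = -94 + z**2 (a(z, T) = z**2 - 94 = -94 + z**2)
k = 1/20422 (k = 1/((-94 + 114**2) + 7520) = 1/((-94 + 12996) + 7520) = 1/(12902 + 7520) = 1/20422 ≈ 4.8967e-5)
(25400 - 17452) + k = (25400 - 17452) + 1/20422 = 7948 + 1/20422 = 162314057/20422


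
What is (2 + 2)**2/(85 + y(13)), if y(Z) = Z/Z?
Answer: 8/43 ≈ 0.18605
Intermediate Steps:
y(Z) = 1
(2 + 2)**2/(85 + y(13)) = (2 + 2)**2/(85 + 1) = 4**2/86 = (1/86)*16 = 8/43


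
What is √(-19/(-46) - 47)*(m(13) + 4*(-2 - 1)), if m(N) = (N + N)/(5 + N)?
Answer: -95*I*√98578/414 ≈ -72.047*I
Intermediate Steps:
m(N) = 2*N/(5 + N) (m(N) = (2*N)/(5 + N) = 2*N/(5 + N))
√(-19/(-46) - 47)*(m(13) + 4*(-2 - 1)) = √(-19/(-46) - 47)*(2*13/(5 + 13) + 4*(-2 - 1)) = √(-19*(-1/46) - 47)*(2*13/18 + 4*(-3)) = √(19/46 - 47)*(2*13*(1/18) - 12) = √(-2143/46)*(13/9 - 12) = (I*√98578/46)*(-95/9) = -95*I*√98578/414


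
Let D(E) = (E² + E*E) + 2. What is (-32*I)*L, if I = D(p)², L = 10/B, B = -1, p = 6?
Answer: 1752320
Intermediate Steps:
L = -10 (L = 10/(-1) = 10*(-1) = -10)
D(E) = 2 + 2*E² (D(E) = (E² + E²) + 2 = 2*E² + 2 = 2 + 2*E²)
I = 5476 (I = (2 + 2*6²)² = (2 + 2*36)² = (2 + 72)² = 74² = 5476)
(-32*I)*L = -32*5476*(-10) = -175232*(-10) = 1752320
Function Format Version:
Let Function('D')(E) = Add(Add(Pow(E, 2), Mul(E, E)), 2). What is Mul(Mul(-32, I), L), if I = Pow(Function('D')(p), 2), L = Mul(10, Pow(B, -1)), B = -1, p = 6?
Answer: 1752320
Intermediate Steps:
L = -10 (L = Mul(10, Pow(-1, -1)) = Mul(10, -1) = -10)
Function('D')(E) = Add(2, Mul(2, Pow(E, 2))) (Function('D')(E) = Add(Add(Pow(E, 2), Pow(E, 2)), 2) = Add(Mul(2, Pow(E, 2)), 2) = Add(2, Mul(2, Pow(E, 2))))
I = 5476 (I = Pow(Add(2, Mul(2, Pow(6, 2))), 2) = Pow(Add(2, Mul(2, 36)), 2) = Pow(Add(2, 72), 2) = Pow(74, 2) = 5476)
Mul(Mul(-32, I), L) = Mul(Mul(-32, 5476), -10) = Mul(-175232, -10) = 1752320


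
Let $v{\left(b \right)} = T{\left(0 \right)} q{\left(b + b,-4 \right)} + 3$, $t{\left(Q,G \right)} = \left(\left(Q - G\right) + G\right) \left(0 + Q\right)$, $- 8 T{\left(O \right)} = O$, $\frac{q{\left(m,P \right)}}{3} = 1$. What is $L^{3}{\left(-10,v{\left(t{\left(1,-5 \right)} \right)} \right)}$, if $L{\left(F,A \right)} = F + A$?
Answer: $-343$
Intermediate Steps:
$q{\left(m,P \right)} = 3$ ($q{\left(m,P \right)} = 3 \cdot 1 = 3$)
$T{\left(O \right)} = - \frac{O}{8}$
$t{\left(Q,G \right)} = Q^{2}$ ($t{\left(Q,G \right)} = Q Q = Q^{2}$)
$v{\left(b \right)} = 3$ ($v{\left(b \right)} = \left(- \frac{1}{8}\right) 0 \cdot 3 + 3 = 0 \cdot 3 + 3 = 0 + 3 = 3$)
$L{\left(F,A \right)} = A + F$
$L^{3}{\left(-10,v{\left(t{\left(1,-5 \right)} \right)} \right)} = \left(3 - 10\right)^{3} = \left(-7\right)^{3} = -343$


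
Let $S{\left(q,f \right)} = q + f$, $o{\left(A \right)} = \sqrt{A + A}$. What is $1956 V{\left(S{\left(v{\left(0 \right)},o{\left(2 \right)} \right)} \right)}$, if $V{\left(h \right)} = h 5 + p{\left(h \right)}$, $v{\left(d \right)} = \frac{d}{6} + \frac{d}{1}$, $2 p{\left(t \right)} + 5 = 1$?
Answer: $15648$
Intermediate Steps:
$p{\left(t \right)} = -2$ ($p{\left(t \right)} = - \frac{5}{2} + \frac{1}{2} \cdot 1 = - \frac{5}{2} + \frac{1}{2} = -2$)
$v{\left(d \right)} = \frac{7 d}{6}$ ($v{\left(d \right)} = d \frac{1}{6} + d 1 = \frac{d}{6} + d = \frac{7 d}{6}$)
$o{\left(A \right)} = \sqrt{2} \sqrt{A}$ ($o{\left(A \right)} = \sqrt{2 A} = \sqrt{2} \sqrt{A}$)
$S{\left(q,f \right)} = f + q$
$V{\left(h \right)} = -2 + 5 h$ ($V{\left(h \right)} = h 5 - 2 = 5 h - 2 = -2 + 5 h$)
$1956 V{\left(S{\left(v{\left(0 \right)},o{\left(2 \right)} \right)} \right)} = 1956 \left(-2 + 5 \left(\sqrt{2} \sqrt{2} + \frac{7}{6} \cdot 0\right)\right) = 1956 \left(-2 + 5 \left(2 + 0\right)\right) = 1956 \left(-2 + 5 \cdot 2\right) = 1956 \left(-2 + 10\right) = 1956 \cdot 8 = 15648$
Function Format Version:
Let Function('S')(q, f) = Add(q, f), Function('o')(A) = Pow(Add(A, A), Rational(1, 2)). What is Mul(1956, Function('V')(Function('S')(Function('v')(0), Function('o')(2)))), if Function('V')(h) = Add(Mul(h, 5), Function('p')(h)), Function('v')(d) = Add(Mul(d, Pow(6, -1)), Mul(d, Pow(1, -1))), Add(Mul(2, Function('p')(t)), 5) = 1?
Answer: 15648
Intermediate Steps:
Function('p')(t) = -2 (Function('p')(t) = Add(Rational(-5, 2), Mul(Rational(1, 2), 1)) = Add(Rational(-5, 2), Rational(1, 2)) = -2)
Function('v')(d) = Mul(Rational(7, 6), d) (Function('v')(d) = Add(Mul(d, Rational(1, 6)), Mul(d, 1)) = Add(Mul(Rational(1, 6), d), d) = Mul(Rational(7, 6), d))
Function('o')(A) = Mul(Pow(2, Rational(1, 2)), Pow(A, Rational(1, 2))) (Function('o')(A) = Pow(Mul(2, A), Rational(1, 2)) = Mul(Pow(2, Rational(1, 2)), Pow(A, Rational(1, 2))))
Function('S')(q, f) = Add(f, q)
Function('V')(h) = Add(-2, Mul(5, h)) (Function('V')(h) = Add(Mul(h, 5), -2) = Add(Mul(5, h), -2) = Add(-2, Mul(5, h)))
Mul(1956, Function('V')(Function('S')(Function('v')(0), Function('o')(2)))) = Mul(1956, Add(-2, Mul(5, Add(Mul(Pow(2, Rational(1, 2)), Pow(2, Rational(1, 2))), Mul(Rational(7, 6), 0))))) = Mul(1956, Add(-2, Mul(5, Add(2, 0)))) = Mul(1956, Add(-2, Mul(5, 2))) = Mul(1956, Add(-2, 10)) = Mul(1956, 8) = 15648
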